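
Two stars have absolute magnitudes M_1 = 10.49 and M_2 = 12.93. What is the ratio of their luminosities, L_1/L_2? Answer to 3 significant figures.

L_1/L_2 ≈ 9.46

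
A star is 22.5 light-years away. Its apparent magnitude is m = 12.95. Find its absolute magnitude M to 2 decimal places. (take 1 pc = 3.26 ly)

d = 22.5 ly / 3.26 = 6.902 pc
5 log₁₀(d/10 pc) = 5 log₁₀(6.902) − 5 = -0.805
M = m − 5 log₁₀(d/10) = 12.95 + 0.805 = 13.755

M ≈ 13.76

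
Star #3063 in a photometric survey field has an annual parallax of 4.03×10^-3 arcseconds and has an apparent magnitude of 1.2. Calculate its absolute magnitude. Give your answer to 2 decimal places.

d = 1/p = 1/4.03×10^-3″ = 248.1 pc
5 log₁₀(d/10 pc) = 5 log₁₀(248.1) − 5 = 6.973
M = m − 5 log₁₀(d/10) = 1.2 − 6.973 = -5.773

M ≈ -5.77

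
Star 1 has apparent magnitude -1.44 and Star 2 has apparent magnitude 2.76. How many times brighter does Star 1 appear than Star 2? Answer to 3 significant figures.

47.9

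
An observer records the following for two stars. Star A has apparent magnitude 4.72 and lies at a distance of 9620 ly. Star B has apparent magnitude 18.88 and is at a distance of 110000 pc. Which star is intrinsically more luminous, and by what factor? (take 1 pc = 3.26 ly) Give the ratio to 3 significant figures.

Star A: d = 9620 ly / 3.26 = 2951 pc
Star A: M = m − 5 log₁₀ d + 5 = 4.72 − 5·3.4700 + 5 = -7.630
Star B: M = m − 5 log₁₀ d + 5 = 18.88 − 5·5.0414 + 5 = -1.327
ΔM = M_A − M_B = -7.630 − (-1.327) = -6.303; smaller M is more luminous → Star A.
L ratio = 10^(0.4 |ΔM|) = 10^2.521 = 332.0

Star A is more luminous, by a factor of 332.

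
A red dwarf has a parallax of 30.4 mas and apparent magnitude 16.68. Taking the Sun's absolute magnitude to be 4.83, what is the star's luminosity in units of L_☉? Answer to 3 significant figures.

d = 1/p = 1000/30.4 mas = 32.89 pc
M = m − 5 log₁₀ d + 5 = 16.68 − 5·1.5171 + 5 = 14.094
M − M_☉ = 14.094 − 4.83 = 9.264
L/L_☉ = 10^(−0.4 × 9.264) = 1.969×10^-4

L/L_☉ ≈ 1.97×10^-4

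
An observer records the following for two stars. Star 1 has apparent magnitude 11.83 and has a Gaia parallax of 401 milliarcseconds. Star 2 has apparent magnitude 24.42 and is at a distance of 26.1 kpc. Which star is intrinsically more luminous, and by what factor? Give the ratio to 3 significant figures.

Star 2 is more luminous, by a factor of 1010.

Star 1: p = 401 mas = 0.401″ → d = 1/p = 2.494 pc
Star 1: M = m − 5 log₁₀ d + 5 = 11.83 − 5·0.3969 + 5 = 14.846
Star 2: d = 26.1 kpc = 26100 pc
Star 2: M = m − 5 log₁₀ d + 5 = 24.42 − 5·4.4166 + 5 = 7.337
ΔM = M_1 − M_2 = 14.846 − (7.337) = 7.509; smaller M is more luminous → Star 2.
L ratio = 10^(0.4 |ΔM|) = 10^3.004 = 1008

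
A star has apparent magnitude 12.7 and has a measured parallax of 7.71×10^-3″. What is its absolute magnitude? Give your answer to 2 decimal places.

d = 1/p = 1/7.71×10^-3″ = 129.7 pc
5 log₁₀(d/10 pc) = 5 log₁₀(129.7) − 5 = 5.565
M = m − 5 log₁₀(d/10) = 12.7 − 5.565 = 7.135

M ≈ 7.14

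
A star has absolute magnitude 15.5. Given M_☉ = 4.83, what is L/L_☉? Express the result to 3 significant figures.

L/L_☉ ≈ 5.40×10^-5

M − M_☉ = 15.5 − 4.83 = 10.670
L/L_☉ = 10^(−0.4 (M − M_☉)) = 10^-4.268 = 5.395×10^-5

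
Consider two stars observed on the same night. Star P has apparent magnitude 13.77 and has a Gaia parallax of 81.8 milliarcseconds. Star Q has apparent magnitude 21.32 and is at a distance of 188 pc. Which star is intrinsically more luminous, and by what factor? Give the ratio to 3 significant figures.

Star P: p = 81.8 mas = 0.0818″ → d = 1/p = 12.22 pc
Star P: M = m − 5 log₁₀ d + 5 = 13.77 − 5·1.0872 + 5 = 13.334
Star Q: M = m − 5 log₁₀ d + 5 = 21.32 − 5·2.2742 + 5 = 14.949
ΔM = M_P − M_Q = 13.334 − (14.949) = -1.615; smaller M is more luminous → Star P.
L ratio = 10^(0.4 |ΔM|) = 10^0.646 = 4.428

Star P is more luminous, by a factor of 4.43.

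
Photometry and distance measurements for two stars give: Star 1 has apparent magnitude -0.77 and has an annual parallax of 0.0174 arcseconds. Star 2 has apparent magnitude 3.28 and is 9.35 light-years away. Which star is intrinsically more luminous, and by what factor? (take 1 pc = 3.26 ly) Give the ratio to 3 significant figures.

Star 1 is more luminous, by a factor of 16700.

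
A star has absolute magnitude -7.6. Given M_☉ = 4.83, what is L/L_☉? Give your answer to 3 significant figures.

L/L_☉ ≈ 93800

M − M_☉ = -7.6 − 4.83 = -12.430
L/L_☉ = 10^(−0.4 (M − M_☉)) = 10^4.972 = 93760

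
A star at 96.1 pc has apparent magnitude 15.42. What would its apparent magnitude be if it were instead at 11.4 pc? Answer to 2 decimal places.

Flux ∝ 1/d², so Δm = 5 log₁₀(d₂/d₁) = 5 log₁₀(11.4/96.1) = -4.629
m₂ = m₁ + Δm = 15.42 + (-4.629) = 10.791

m ≈ 10.79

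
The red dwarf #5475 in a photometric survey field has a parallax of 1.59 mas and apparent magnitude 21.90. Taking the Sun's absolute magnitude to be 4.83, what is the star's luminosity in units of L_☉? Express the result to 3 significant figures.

L/L_☉ ≈ 5.88×10^-4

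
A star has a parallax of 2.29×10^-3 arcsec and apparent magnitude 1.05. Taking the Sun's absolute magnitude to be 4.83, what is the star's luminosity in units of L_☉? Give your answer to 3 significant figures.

d = 1/p = 1/2.29×10^-3″ = 436.7 pc
M = m − 5 log₁₀ d + 5 = 1.05 − 5·2.6402 + 5 = -7.151
M − M_☉ = -7.151 − 4.83 = -11.981
L/L_☉ = 10^(−0.4 × -11.981) = 61990

L/L_☉ ≈ 62000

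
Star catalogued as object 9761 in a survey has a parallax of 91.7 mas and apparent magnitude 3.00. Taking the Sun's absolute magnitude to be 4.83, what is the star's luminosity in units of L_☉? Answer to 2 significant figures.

d = 1/p = 1000/91.7 mas = 10.91 pc
M = m − 5 log₁₀ d + 5 = 3.00 − 5·1.0376 + 5 = 2.812
M − M_☉ = 2.812 − 4.83 = -2.018
L/L_☉ = 10^(−0.4 × -2.018) = 6.416

L/L_☉ ≈ 6.4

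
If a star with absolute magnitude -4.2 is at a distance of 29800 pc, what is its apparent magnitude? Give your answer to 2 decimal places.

m ≈ 13.17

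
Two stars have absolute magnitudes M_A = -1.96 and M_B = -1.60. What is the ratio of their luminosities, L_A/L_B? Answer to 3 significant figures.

L_A/L_B ≈ 1.39

ΔM = M_A − M_B = -0.36
L_A/L_B = 10^(−0.4 ΔM) = 10^0.144 = 1.393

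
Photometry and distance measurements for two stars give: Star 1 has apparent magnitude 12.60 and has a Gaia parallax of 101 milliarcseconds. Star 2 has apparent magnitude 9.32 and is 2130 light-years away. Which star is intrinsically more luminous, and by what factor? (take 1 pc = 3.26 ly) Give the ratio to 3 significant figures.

Star 2 is more luminous, by a factor of 89300.

Star 1: p = 101 mas = 0.101″ → d = 1/p = 9.901 pc
Star 1: M = m − 5 log₁₀ d + 5 = 12.60 − 5·0.9957 + 5 = 12.622
Star 2: d = 2130 ly / 3.26 = 653.4 pc
Star 2: M = m − 5 log₁₀ d + 5 = 9.32 − 5·2.8152 + 5 = 0.244
ΔM = M_1 − M_2 = 12.622 − (0.244) = 12.377; smaller M is more luminous → Star 2.
L ratio = 10^(0.4 |ΔM|) = 10^4.951 = 89320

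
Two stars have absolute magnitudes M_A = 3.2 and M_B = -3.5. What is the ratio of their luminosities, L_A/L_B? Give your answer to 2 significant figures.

ΔM = M_A − M_B = 6.7
L_A/L_B = 10^(−0.4 ΔM) = 10^-2.680 = 2.089×10^-3

L_A/L_B ≈ 2.1×10^-3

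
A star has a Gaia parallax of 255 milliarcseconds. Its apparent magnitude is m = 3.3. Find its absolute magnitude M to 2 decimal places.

p = 255 mas = 0.255″ → d = 1/p = 3.922 pc
5 log₁₀(d/10 pc) = 5 log₁₀(3.922) − 5 = -2.033
M = m − 5 log₁₀(d/10) = 3.3 + 2.033 = 5.333

M ≈ 5.33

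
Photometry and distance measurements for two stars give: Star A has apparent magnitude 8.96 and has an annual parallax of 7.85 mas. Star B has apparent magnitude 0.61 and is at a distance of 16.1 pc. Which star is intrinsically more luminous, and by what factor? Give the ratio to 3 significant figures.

Star B is more luminous, by a factor of 34.9.

Star A: p = 7.85 mas = 7.85×10^-3″ → d = 1/p = 127.4 pc
Star A: M = m − 5 log₁₀ d + 5 = 8.96 − 5·2.1051 + 5 = 3.434
Star B: M = m − 5 log₁₀ d + 5 = 0.61 − 5·1.2068 + 5 = -0.424
ΔM = M_A − M_B = 3.434 − (-0.424) = 3.858; smaller M is more luminous → Star B.
L ratio = 10^(0.4 |ΔM|) = 10^1.543 = 34.95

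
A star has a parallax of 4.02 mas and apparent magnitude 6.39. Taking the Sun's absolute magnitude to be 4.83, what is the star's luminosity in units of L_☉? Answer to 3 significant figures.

L/L_☉ ≈ 147

d = 1/p = 1000/4.02 mas = 248.8 pc
M = m − 5 log₁₀ d + 5 = 6.39 − 5·2.3958 + 5 = -0.589
M − M_☉ = -0.589 − 4.83 = -5.419
L/L_☉ = 10^(−0.4 × -5.419) = 147.1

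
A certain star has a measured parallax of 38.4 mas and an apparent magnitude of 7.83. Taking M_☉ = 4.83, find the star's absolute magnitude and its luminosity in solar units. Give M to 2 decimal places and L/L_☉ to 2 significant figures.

M ≈ 5.75; L/L_☉ ≈ 0.43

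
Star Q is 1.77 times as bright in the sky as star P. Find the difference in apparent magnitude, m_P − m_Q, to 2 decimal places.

m_P − m_Q ≈ 0.62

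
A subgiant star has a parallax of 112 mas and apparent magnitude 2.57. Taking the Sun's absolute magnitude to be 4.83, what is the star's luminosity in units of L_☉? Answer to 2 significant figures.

d = 1/p = 1000/112 mas = 8.929 pc
M = m − 5 log₁₀ d + 5 = 2.57 − 5·0.9508 + 5 = 2.816
M − M_☉ = 2.816 − 4.83 = -2.014
L/L_☉ = 10^(−0.4 × -2.014) = 6.391

L/L_☉ ≈ 6.4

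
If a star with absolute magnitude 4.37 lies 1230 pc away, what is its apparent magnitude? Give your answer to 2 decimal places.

m ≈ 14.82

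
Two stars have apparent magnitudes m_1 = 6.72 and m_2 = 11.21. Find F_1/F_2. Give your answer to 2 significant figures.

F_1/F_2 ≈ 63

Magnitude difference = -4.49
Flux ratio = 10^(−0.4 Δm) = 10^(−0.4 × -4.49) = 10^1.796 = 62.52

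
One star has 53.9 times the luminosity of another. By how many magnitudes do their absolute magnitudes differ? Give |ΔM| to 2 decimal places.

Pogson: ΔM = −2.5 log₁₀(ratio) = −2.5 log₁₀(53.9) = −2.5 × 1.7316 = -4.329

|ΔM| ≈ 4.33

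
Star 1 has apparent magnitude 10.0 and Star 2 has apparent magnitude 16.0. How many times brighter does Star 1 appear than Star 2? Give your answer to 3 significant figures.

251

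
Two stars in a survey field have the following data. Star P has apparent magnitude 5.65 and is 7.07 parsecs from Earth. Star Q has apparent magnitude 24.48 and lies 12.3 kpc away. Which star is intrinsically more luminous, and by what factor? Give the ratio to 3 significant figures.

Star P: M = m − 5 log₁₀ d + 5 = 5.65 − 5·0.8494 + 5 = 6.403
Star Q: d = 12.3 kpc = 12300 pc
Star Q: M = m − 5 log₁₀ d + 5 = 24.48 − 5·4.0899 + 5 = 9.030
ΔM = M_P − M_Q = 6.403 − (9.030) = -2.628; smaller M is more luminous → Star P.
L ratio = 10^(0.4 |ΔM|) = 10^1.051 = 11.25

Star P is more luminous, by a factor of 11.2.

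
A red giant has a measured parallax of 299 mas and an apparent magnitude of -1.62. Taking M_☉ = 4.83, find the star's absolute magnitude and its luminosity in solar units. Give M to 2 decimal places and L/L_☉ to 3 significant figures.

d = 1/p = 1000/299 mas = 3.344 pc
M = m − 5 log₁₀ d + 5 = -1.62 − 5·0.5243 + 5 = 0.758
M − M_☉ = 0.758 − 4.83 = -4.072
L/L_☉ = 10^(−0.4 × -4.072) = 42.53

M ≈ 0.76; L/L_☉ ≈ 42.5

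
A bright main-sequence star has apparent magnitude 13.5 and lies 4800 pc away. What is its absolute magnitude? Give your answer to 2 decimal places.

5 log₁₀(d/10 pc) = 5 log₁₀(4800) − 5 = 13.406
M = m − 5 log₁₀(d/10) = 13.5 − 13.406 = 0.094

M ≈ 0.09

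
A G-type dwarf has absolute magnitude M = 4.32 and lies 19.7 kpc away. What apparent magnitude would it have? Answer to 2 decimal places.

d = 19.7 kpc = 19700 pc
m = M + 5 log₁₀ d − 5 = 4.32 + 5·4.2945 − 5 = 20.792

m ≈ 20.79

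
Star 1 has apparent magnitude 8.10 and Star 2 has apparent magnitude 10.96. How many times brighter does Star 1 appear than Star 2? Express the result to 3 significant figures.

13.9

Magnitude difference = -2.86
Flux ratio = 10^(−0.4 Δm) = 10^(−0.4 × -2.86) = 10^1.144 = 13.93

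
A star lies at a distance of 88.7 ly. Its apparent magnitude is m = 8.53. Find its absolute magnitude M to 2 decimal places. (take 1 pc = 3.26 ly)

d = 88.7 ly / 3.26 = 27.21 pc
5 log₁₀(d/10 pc) = 5 log₁₀(27.21) − 5 = 2.174
M = m − 5 log₁₀(d/10) = 8.53 − 2.174 = 6.356

M ≈ 6.36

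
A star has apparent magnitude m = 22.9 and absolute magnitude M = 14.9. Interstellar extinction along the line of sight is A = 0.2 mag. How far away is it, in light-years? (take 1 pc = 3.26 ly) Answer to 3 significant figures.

m − M = 5 log₁₀(d/10 pc) + A  ⇒  22.9 − (14.9) − 0.2 = 5 log₁₀(d/10)
7.800 = 5 log₁₀(d/10)
log₁₀ d = (m − M − A)/5 + 1 = 2.5600
d = 10^2.5600 = 363.1 pc
= 1184 ly

d ≈ 1180 ly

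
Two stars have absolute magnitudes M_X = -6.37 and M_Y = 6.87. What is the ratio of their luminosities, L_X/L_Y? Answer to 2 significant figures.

L_X/L_Y ≈ 200000

ΔM = M_X − M_Y = -13.24
L_X/L_Y = 10^(−0.4 ΔM) = 10^5.296 = 197700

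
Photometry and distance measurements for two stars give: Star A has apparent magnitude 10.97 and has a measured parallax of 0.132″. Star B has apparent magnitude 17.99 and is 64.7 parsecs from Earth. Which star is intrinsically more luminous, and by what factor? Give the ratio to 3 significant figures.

Star A is more luminous, by a factor of 8.81.

Star A: d = 1/p = 1/0.132″ = 7.576 pc
Star A: M = m − 5 log₁₀ d + 5 = 10.97 − 5·0.8794 + 5 = 11.573
Star B: M = m − 5 log₁₀ d + 5 = 17.99 − 5·1.8109 + 5 = 13.935
ΔM = M_A − M_B = 11.573 − (13.935) = -2.363; smaller M is more luminous → Star A.
L ratio = 10^(0.4 |ΔM|) = 10^0.945 = 8.811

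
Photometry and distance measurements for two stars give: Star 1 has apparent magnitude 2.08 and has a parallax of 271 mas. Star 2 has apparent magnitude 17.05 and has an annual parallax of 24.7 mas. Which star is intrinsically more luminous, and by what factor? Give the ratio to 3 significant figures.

Star 1 is more luminous, by a factor of 8080.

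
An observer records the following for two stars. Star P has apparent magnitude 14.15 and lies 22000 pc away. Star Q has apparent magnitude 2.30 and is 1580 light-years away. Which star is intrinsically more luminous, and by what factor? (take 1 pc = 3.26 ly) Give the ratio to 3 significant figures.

Star Q is more luminous, by a factor of 26.7.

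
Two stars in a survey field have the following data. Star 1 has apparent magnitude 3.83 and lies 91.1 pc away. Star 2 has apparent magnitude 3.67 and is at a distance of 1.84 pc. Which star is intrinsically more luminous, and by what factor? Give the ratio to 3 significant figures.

Star 1: M = m − 5 log₁₀ d + 5 = 3.83 − 5·1.9595 + 5 = -0.968
Star 2: M = m − 5 log₁₀ d + 5 = 3.67 − 5·0.2648 + 5 = 7.346
ΔM = M_1 − M_2 = -0.968 − (7.346) = -8.314; smaller M is more luminous → Star 1.
L ratio = 10^(0.4 |ΔM|) = 10^3.325 = 2115

Star 1 is more luminous, by a factor of 2120.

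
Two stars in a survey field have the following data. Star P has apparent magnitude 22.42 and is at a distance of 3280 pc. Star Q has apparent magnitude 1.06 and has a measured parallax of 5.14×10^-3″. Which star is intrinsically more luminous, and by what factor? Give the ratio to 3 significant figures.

Star P: M = m − 5 log₁₀ d + 5 = 22.42 − 5·3.5159 + 5 = 9.841
Star Q: d = 1/p = 1/5.14×10^-3″ = 194.6 pc
Star Q: M = m − 5 log₁₀ d + 5 = 1.06 − 5·2.2890 + 5 = -5.385
ΔM = M_P − M_Q = 9.841 − (-5.385) = 15.226; smaller M is more luminous → Star Q.
L ratio = 10^(0.4 |ΔM|) = 10^6.090 = 1.231×10^6

Star Q is more luminous, by a factor of 1.23×10^6.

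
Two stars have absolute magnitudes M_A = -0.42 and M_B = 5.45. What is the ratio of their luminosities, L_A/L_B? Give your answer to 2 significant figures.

ΔM = M_A − M_B = -5.87
L_A/L_B = 10^(−0.4 ΔM) = 10^2.348 = 222.8

L_A/L_B ≈ 220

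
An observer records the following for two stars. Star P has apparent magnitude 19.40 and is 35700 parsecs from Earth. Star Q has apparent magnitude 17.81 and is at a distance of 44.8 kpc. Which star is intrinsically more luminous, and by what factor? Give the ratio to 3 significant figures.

Star Q is more luminous, by a factor of 6.81.

Star P: M = m − 5 log₁₀ d + 5 = 19.40 − 5·4.5527 + 5 = 1.637
Star Q: d = 44.8 kpc = 44800 pc
Star Q: M = m − 5 log₁₀ d + 5 = 17.81 − 5·4.6513 + 5 = -0.446
ΔM = M_P − M_Q = 1.637 − (-0.446) = 2.083; smaller M is more luminous → Star Q.
L ratio = 10^(0.4 |ΔM|) = 10^0.833 = 6.811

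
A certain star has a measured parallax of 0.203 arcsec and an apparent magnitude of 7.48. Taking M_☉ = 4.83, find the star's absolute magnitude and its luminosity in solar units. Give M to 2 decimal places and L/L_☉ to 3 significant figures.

d = 1/p = 1/0.203″ = 4.926 pc
M = m − 5 log₁₀ d + 5 = 7.48 − 5·0.6925 + 5 = 9.017
M − M_☉ = 9.017 − 4.83 = 4.187
L/L_☉ = 10^(−0.4 × 4.187) = 0.02114

M ≈ 9.02; L/L_☉ ≈ 0.0211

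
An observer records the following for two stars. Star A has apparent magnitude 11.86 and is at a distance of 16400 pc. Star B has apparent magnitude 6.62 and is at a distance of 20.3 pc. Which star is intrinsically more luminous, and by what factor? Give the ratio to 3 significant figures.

Star A: M = m − 5 log₁₀ d + 5 = 11.86 − 5·4.2148 + 5 = -4.214
Star B: M = m − 5 log₁₀ d + 5 = 6.62 − 5·1.3075 + 5 = 5.083
ΔM = M_A − M_B = -4.214 − (5.083) = -9.297; smaller M is more luminous → Star A.
L ratio = 10^(0.4 |ΔM|) = 10^3.719 = 5232

Star A is more luminous, by a factor of 5230.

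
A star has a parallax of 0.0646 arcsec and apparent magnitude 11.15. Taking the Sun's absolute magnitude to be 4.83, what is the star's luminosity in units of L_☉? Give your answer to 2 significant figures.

L/L_☉ ≈ 7.1×10^-3

d = 1/p = 1/0.0646″ = 15.48 pc
M = m − 5 log₁₀ d + 5 = 11.15 − 5·1.1898 + 5 = 10.201
M − M_☉ = 10.201 − 4.83 = 5.371
L/L_☉ = 10^(−0.4 × 5.371) = 7.105×10^-3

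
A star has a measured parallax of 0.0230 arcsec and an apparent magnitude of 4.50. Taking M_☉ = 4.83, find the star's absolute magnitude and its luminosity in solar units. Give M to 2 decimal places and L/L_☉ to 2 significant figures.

d = 1/p = 1/0.0230″ = 43.48 pc
M = m − 5 log₁₀ d + 5 = 4.50 − 5·1.6383 + 5 = 1.309
M − M_☉ = 1.309 − 4.83 = -3.521
L/L_☉ = 10^(−0.4 × -3.521) = 25.62

M ≈ 1.31; L/L_☉ ≈ 26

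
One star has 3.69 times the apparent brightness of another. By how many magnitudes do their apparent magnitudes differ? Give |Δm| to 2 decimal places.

Pogson: Δm = −2.5 log₁₀(ratio) = −2.5 log₁₀(3.69) = −2.5 × 0.5670 = -1.418

|Δm| ≈ 1.42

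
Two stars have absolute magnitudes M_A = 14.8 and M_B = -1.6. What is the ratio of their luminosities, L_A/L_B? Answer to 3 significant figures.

L_A/L_B ≈ 2.75×10^-7

ΔM = M_A − M_B = 16.4
L_A/L_B = 10^(−0.4 ΔM) = 10^-6.560 = 2.754×10^-7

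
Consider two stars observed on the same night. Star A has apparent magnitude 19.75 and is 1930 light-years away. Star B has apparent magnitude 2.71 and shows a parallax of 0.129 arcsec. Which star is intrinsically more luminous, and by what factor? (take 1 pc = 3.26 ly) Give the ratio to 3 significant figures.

Star B is more luminous, by a factor of 1120.

Star A: d = 1930 ly / 3.26 = 592.0 pc
Star A: M = m − 5 log₁₀ d + 5 = 19.75 − 5·2.7723 + 5 = 10.888
Star B: d = 1/p = 1/0.129″ = 7.752 pc
Star B: M = m − 5 log₁₀ d + 5 = 2.71 − 5·0.8894 + 5 = 3.263
ΔM = M_A − M_B = 10.888 − (3.263) = 7.625; smaller M is more luminous → Star B.
L ratio = 10^(0.4 |ΔM|) = 10^3.050 = 1122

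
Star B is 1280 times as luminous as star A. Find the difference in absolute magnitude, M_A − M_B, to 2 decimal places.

M_A − M_B ≈ 7.77

Pogson: ΔM = −2.5 log₁₀(ratio) = −2.5 log₁₀(1280) = −2.5 × 3.1072 = -7.768
Star B is brighter so has the smaller magnitude: M_A − M_B is positive.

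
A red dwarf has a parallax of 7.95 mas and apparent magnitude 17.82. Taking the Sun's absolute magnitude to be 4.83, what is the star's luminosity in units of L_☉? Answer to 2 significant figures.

d = 1/p = 1000/7.95 mas = 125.8 pc
M = m − 5 log₁₀ d + 5 = 17.82 − 5·2.0996 + 5 = 12.322
M − M_☉ = 12.322 − 4.83 = 7.492
L/L_☉ = 10^(−0.4 × 7.492) = 1.008×10^-3

L/L_☉ ≈ 1.0×10^-3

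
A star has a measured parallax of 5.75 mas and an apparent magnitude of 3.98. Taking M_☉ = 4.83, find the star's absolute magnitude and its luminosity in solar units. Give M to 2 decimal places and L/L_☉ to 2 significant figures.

d = 1/p = 1000/5.75 mas = 173.9 pc
M = m − 5 log₁₀ d + 5 = 3.98 − 5·2.2403 + 5 = -2.222
M − M_☉ = -2.222 − 4.83 = -7.052
L/L_☉ = 10^(−0.4 × -7.052) = 661.7

M ≈ -2.22; L/L_☉ ≈ 660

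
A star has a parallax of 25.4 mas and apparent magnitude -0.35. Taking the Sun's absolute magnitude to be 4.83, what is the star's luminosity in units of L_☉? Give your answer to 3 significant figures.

d = 1/p = 1000/25.4 mas = 39.37 pc
M = m − 5 log₁₀ d + 5 = -0.35 − 5·1.5952 + 5 = -3.326
M − M_☉ = -3.326 − 4.83 = -8.156
L/L_☉ = 10^(−0.4 × -8.156) = 1830

L/L_☉ ≈ 1830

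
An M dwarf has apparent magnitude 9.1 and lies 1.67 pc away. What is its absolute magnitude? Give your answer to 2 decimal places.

M ≈ 12.99

5 log₁₀(d/10 pc) = 5 log₁₀(1.670) − 5 = -3.886
M = m − 5 log₁₀(d/10) = 9.1 + 3.886 = 12.986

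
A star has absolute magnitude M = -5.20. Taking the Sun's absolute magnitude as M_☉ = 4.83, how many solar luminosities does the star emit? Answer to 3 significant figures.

M − M_☉ = -5.20 − 4.83 = -10.030
L/L_☉ = 10^(−0.4 (M − M_☉)) = 10^4.012 = 10280

L/L_☉ ≈ 10300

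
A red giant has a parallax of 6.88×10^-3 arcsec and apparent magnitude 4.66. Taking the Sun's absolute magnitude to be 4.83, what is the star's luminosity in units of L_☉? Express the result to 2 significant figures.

d = 1/p = 1/6.88×10^-3″ = 145.3 pc
M = m − 5 log₁₀ d + 5 = 4.66 − 5·2.1624 + 5 = -1.152
M − M_☉ = -1.152 − 4.83 = -5.982
L/L_☉ = 10^(−0.4 × -5.982) = 247.1

L/L_☉ ≈ 250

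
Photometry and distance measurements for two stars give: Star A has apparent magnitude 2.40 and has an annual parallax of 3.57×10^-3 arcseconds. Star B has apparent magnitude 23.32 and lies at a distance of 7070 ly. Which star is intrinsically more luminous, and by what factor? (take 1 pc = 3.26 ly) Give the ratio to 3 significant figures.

Star A is more luminous, by a factor of 3.89×10^6.

Star A: d = 1/p = 1/3.57×10^-3″ = 280.1 pc
Star A: M = m − 5 log₁₀ d + 5 = 2.40 − 5·2.4473 + 5 = -4.837
Star B: d = 7070 ly / 3.26 = 2169 pc
Star B: M = m − 5 log₁₀ d + 5 = 23.32 − 5·3.3362 + 5 = 11.639
ΔM = M_A − M_B = -4.837 − (11.639) = -16.476; smaller M is more luminous → Star A.
L ratio = 10^(0.4 |ΔM|) = 10^6.590 = 3.893×10^6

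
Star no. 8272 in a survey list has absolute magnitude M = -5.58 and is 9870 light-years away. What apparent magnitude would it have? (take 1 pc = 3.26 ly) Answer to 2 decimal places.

d = 9870 ly / 3.26 = 3028 pc
m = M + 5 log₁₀ d − 5 = -5.58 + 5·3.4811 − 5 = 6.825

m ≈ 6.83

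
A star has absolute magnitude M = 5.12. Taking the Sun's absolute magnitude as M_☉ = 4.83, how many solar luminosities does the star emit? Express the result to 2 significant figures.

L/L_☉ ≈ 0.77

M − M_☉ = 5.12 − 4.83 = 0.290
L/L_☉ = 10^(−0.4 (M − M_☉)) = 10^-0.116 = 0.7656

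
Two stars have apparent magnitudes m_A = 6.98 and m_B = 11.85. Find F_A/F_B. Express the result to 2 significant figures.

Magnitude difference = -4.87
Flux ratio = 10^(−0.4 Δm) = 10^(−0.4 × -4.87) = 10^1.948 = 88.72

F_A/F_B ≈ 89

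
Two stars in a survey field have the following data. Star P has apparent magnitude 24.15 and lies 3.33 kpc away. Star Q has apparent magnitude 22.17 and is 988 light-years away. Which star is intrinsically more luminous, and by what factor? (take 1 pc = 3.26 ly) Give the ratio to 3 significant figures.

Star P: d = 3.33 kpc = 3330 pc
Star P: M = m − 5 log₁₀ d + 5 = 24.15 − 5·3.5224 + 5 = 11.538
Star Q: d = 988 ly / 3.26 = 303.1 pc
Star Q: M = m − 5 log₁₀ d + 5 = 22.17 − 5·2.4815 + 5 = 14.762
ΔM = M_P − M_Q = 11.538 − (14.762) = -3.225; smaller M is more luminous → Star P.
L ratio = 10^(0.4 |ΔM|) = 10^1.290 = 19.49

Star P is more luminous, by a factor of 19.5.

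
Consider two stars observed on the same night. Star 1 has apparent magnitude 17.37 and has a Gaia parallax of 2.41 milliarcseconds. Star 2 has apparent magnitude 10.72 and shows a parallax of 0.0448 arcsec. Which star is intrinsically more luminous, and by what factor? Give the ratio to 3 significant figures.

Star 2 is more luminous, by a factor of 1.32.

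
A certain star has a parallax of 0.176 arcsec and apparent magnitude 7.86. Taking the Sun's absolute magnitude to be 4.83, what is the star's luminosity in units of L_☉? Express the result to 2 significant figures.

L/L_☉ ≈ 0.020

d = 1/p = 1/0.176″ = 5.682 pc
M = m − 5 log₁₀ d + 5 = 7.86 − 5·0.7545 + 5 = 9.088
M − M_☉ = 9.088 − 4.83 = 4.258
L/L_☉ = 10^(−0.4 × 4.258) = 0.01981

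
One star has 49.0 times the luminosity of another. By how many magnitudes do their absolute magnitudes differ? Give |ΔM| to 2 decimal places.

|ΔM| ≈ 4.23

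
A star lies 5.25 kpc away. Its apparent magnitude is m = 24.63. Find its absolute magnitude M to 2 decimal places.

M ≈ 11.03

d = 5.25 kpc = 5250 pc
5 log₁₀(d/10 pc) = 5 log₁₀(5250) − 5 = 13.601
M = m − 5 log₁₀(d/10) = 24.63 − 13.601 = 11.029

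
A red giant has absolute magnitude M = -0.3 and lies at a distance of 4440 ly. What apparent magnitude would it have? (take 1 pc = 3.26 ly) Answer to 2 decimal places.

m ≈ 10.37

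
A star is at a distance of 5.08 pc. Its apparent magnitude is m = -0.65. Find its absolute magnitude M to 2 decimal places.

5 log₁₀(d/10 pc) = 5 log₁₀(5.080) − 5 = -1.471
M = m − 5 log₁₀(d/10) = -0.65 + 1.471 = 0.821

M ≈ 0.82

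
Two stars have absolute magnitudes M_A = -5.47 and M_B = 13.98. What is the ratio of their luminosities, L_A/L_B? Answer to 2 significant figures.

L_A/L_B ≈ 6.0×10^7

ΔM = M_A − M_B = -19.45
L_A/L_B = 10^(−0.4 ΔM) = 10^7.780 = 6.026×10^7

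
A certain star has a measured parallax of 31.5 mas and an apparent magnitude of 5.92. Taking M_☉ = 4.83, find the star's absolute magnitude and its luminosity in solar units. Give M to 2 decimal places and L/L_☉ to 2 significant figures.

M ≈ 3.41; L/L_☉ ≈ 3.7

d = 1/p = 1000/31.5 mas = 31.75 pc
M = m − 5 log₁₀ d + 5 = 5.92 − 5·1.5017 + 5 = 3.412
M − M_☉ = 3.412 − 4.83 = -1.418
L/L_☉ = 10^(−0.4 × -1.418) = 3.693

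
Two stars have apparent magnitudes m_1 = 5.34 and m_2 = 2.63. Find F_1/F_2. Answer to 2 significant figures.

Δm = 5.34 − (2.63) = 2.71
Flux ratio = 10^(−0.4 Δm) = 10^(−0.4 × 2.71) = 10^-1.084 = 0.08241

F_1/F_2 ≈ 0.082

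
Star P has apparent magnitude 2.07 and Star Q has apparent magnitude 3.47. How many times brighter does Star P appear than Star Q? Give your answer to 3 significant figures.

Δm = 2.07 − (3.47) = -1.40
Flux ratio = 10^(−0.4 Δm) = 10^(−0.4 × -1.40) = 10^0.560 = 3.631

3.63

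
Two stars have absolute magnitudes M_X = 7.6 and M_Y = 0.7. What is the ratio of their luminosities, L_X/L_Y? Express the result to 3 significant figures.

ΔM = M_X − M_Y = 6.9
L_X/L_Y = 10^(−0.4 ΔM) = 10^-2.760 = 1.738×10^-3

L_X/L_Y ≈ 1.74×10^-3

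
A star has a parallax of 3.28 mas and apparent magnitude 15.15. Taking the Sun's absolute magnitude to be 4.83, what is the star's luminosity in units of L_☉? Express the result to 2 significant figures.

L/L_☉ ≈ 0.069

d = 1/p = 1000/3.28 mas = 304.9 pc
M = m − 5 log₁₀ d + 5 = 15.15 − 5·2.4841 + 5 = 7.729
M − M_☉ = 7.729 − 4.83 = 2.899
L/L_☉ = 10^(−0.4 × 2.899) = 0.06922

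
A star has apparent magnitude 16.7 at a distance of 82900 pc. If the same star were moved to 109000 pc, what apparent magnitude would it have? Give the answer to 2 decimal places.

m ≈ 17.29

Flux ∝ 1/d², so Δm = 5 log₁₀(d₂/d₁) = 5 log₁₀(109000/82900) = 0.594
m₂ = m₁ + Δm = 16.7 + (0.594) = 17.294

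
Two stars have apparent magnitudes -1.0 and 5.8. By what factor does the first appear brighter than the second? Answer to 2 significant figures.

520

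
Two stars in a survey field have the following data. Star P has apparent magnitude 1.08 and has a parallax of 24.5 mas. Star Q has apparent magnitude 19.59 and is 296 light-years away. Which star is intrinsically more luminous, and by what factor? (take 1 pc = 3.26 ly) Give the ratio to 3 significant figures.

Star P is more luminous, by a factor of 5.12×10^6.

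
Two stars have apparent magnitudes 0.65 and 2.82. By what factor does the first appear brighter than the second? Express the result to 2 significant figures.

7.4

Δm = 0.65 − (2.82) = -2.17
Flux ratio = 10^(−0.4 Δm) = 10^(−0.4 × -2.17) = 10^0.868 = 7.379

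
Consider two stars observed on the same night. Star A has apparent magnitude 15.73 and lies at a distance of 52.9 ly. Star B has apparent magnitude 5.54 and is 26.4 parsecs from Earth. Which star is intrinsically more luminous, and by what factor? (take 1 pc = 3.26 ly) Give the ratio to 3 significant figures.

Star A: d = 52.9 ly / 3.26 = 16.23 pc
Star A: M = m − 5 log₁₀ d + 5 = 15.73 − 5·1.2102 + 5 = 14.679
Star B: M = m − 5 log₁₀ d + 5 = 5.54 − 5·1.4216 + 5 = 3.432
ΔM = M_A − M_B = 14.679 − (3.432) = 11.247; smaller M is more luminous → Star B.
L ratio = 10^(0.4 |ΔM|) = 10^4.499 = 31530

Star B is more luminous, by a factor of 31500.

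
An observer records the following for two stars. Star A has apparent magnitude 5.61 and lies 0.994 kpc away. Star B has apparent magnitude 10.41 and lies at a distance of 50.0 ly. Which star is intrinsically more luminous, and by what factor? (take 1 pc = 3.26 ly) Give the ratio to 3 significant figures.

Star A: d = 0.994 kpc = 994.0 pc
Star A: M = m − 5 log₁₀ d + 5 = 5.61 − 5·2.9974 + 5 = -4.377
Star B: d = 50.0 ly / 3.26 = 15.34 pc
Star B: M = m − 5 log₁₀ d + 5 = 10.41 − 5·1.1858 + 5 = 9.481
ΔM = M_A − M_B = -4.377 − (9.481) = -13.858; smaller M is more luminous → Star A.
L ratio = 10^(0.4 |ΔM|) = 10^5.543 = 349400

Star A is more luminous, by a factor of 349000.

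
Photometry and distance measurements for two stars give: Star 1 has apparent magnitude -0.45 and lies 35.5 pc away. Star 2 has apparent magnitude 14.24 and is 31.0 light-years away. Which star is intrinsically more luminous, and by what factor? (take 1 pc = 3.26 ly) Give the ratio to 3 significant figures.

Star 1 is more luminous, by a factor of 1.05×10^7.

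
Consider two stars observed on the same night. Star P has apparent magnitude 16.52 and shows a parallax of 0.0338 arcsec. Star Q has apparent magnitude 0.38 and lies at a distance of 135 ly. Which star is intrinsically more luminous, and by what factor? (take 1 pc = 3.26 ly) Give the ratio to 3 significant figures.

Star Q is more luminous, by a factor of 5.60×10^6.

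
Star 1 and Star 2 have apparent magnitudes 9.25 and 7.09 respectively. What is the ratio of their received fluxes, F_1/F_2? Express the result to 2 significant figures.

Magnitude difference = 2.16
Flux ratio = 10^(−0.4 Δm) = 10^(−0.4 × 2.16) = 10^-0.864 = 0.1368

F_1/F_2 ≈ 0.14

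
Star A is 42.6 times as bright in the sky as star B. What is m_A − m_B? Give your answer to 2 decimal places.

m_A − m_B ≈ -4.07

Pogson: Δm = −2.5 log₁₀(ratio) = −2.5 log₁₀(42.6) = −2.5 × 1.6294 = -4.074
Star A is brighter, so it has the smaller magnitude: the difference is negative.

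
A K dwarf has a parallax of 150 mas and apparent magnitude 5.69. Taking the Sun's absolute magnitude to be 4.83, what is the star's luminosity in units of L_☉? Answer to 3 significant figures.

d = 1/p = 1000/150 mas = 6.667 pc
M = m − 5 log₁₀ d + 5 = 5.69 − 5·0.8239 + 5 = 6.570
M − M_☉ = 6.570 − 4.83 = 1.740
L/L_☉ = 10^(−0.4 × 1.740) = 0.2013

L/L_☉ ≈ 0.201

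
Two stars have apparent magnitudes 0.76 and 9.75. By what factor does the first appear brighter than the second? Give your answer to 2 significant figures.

Magnitude difference = -8.99
Flux ratio = 10^(−0.4 Δm) = 10^(−0.4 × -8.99) = 10^3.596 = 3945

3900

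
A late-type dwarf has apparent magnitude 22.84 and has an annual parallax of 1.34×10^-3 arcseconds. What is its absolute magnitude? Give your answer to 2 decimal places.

d = 1/p = 1/1.34×10^-3″ = 746.3 pc
5 log₁₀(d/10 pc) = 5 log₁₀(746.3) − 5 = 9.364
M = m − 5 log₁₀(d/10) = 22.84 − 9.364 = 13.476

M ≈ 13.48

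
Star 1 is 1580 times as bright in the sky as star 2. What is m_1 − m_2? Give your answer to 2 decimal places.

m_1 − m_2 ≈ -8.00

Pogson: Δm = −2.5 log₁₀(ratio) = −2.5 log₁₀(1580) = −2.5 × 3.1987 = -7.997
Star 1 is brighter, so it has the smaller magnitude: the difference is negative.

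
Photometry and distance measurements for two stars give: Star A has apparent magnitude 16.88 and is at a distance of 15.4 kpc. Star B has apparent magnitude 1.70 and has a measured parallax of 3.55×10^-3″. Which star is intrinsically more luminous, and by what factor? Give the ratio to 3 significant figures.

Star B is more luminous, by a factor of 395.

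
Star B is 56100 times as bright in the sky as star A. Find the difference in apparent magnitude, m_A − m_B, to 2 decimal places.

m_A − m_B ≈ 11.87

Pogson: Δm = −2.5 log₁₀(ratio) = −2.5 log₁₀(56100) = −2.5 × 4.7490 = -11.872
Star B is brighter so has the smaller magnitude: m_A − m_B is positive.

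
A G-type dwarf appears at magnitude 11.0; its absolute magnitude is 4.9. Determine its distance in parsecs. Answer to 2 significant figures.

μ = m − M = 6.100
m − M = 5 log₁₀ d − 5
log₁₀ d = (m − M)/5 + 1 = 2.2200
d = 10^2.2200 = 166.0 pc

d ≈ 170 pc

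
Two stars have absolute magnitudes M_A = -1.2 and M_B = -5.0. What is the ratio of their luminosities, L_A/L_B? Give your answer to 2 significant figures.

L_A/L_B ≈ 0.030

ΔM = M_A − M_B = 3.8
L_A/L_B = 10^(−0.4 ΔM) = 10^-1.520 = 0.03020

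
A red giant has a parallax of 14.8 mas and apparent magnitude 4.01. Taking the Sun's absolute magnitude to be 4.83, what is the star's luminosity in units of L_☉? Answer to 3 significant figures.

d = 1/p = 1000/14.8 mas = 67.57 pc
M = m − 5 log₁₀ d + 5 = 4.01 − 5·1.8297 + 5 = -0.139
M − M_☉ = -0.139 − 4.83 = -4.969
L/L_☉ = 10^(−0.4 × -4.969) = 97.16

L/L_☉ ≈ 97.2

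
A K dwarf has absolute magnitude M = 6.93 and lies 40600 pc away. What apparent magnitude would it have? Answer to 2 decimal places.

m = M + 5 log₁₀ d − 5 = 6.93 + 5·4.6085 − 5 = 24.973

m ≈ 24.97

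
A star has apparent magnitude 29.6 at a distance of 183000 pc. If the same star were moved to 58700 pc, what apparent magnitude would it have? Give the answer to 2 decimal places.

m ≈ 27.13

Flux ∝ 1/d², so Δm = 5 log₁₀(d₂/d₁) = 5 log₁₀(58700/183000) = -2.469
m₂ = m₁ + Δm = 29.6 + (-2.469) = 27.131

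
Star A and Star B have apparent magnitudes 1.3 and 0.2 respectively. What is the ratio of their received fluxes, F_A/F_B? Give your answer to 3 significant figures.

Δm = 1.3 − (0.2) = 1.1
Flux ratio = 10^(−0.4 Δm) = 10^(−0.4 × 1.1) = 10^-0.440 = 0.3631

F_A/F_B ≈ 0.363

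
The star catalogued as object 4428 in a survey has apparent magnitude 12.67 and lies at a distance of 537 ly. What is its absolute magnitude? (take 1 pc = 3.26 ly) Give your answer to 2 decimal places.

M ≈ 6.59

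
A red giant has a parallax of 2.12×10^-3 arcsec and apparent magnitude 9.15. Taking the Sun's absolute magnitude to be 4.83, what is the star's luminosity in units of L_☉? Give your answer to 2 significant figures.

L/L_☉ ≈ 42

d = 1/p = 1/2.12×10^-3″ = 471.7 pc
M = m − 5 log₁₀ d + 5 = 9.15 − 5·2.6737 + 5 = 0.782
M − M_☉ = 0.782 − 4.83 = -4.048
L/L_☉ = 10^(−0.4 × -4.048) = 41.62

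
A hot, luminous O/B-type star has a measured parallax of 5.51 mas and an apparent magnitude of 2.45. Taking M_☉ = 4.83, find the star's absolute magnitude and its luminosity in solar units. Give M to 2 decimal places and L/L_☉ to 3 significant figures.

d = 1/p = 1000/5.51 mas = 181.5 pc
M = m − 5 log₁₀ d + 5 = 2.45 − 5·2.2588 + 5 = -3.844
M − M_☉ = -3.844 − 4.83 = -8.674
L/L_☉ = 10^(−0.4 × -8.674) = 2949

M ≈ -3.84; L/L_☉ ≈ 2950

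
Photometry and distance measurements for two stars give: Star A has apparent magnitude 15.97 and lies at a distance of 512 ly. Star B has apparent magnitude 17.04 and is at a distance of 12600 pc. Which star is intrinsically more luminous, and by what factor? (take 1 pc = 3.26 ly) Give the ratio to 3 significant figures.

Star A: d = 512 ly / 3.26 = 157.1 pc
Star A: M = m − 5 log₁₀ d + 5 = 15.97 − 5·2.1961 + 5 = 9.990
Star B: M = m − 5 log₁₀ d + 5 = 17.04 − 5·4.1004 + 5 = 1.538
ΔM = M_A − M_B = 9.990 − (1.538) = 8.452; smaller M is more luminous → Star B.
L ratio = 10^(0.4 |ΔM|) = 10^3.381 = 2402

Star B is more luminous, by a factor of 2400.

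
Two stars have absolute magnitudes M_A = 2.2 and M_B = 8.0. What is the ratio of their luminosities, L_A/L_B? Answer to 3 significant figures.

L_A/L_B ≈ 209

ΔM = M_A − M_B = -5.8
L_A/L_B = 10^(−0.4 ΔM) = 10^2.320 = 208.9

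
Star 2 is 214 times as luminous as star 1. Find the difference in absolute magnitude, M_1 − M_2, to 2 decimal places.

M_1 − M_2 ≈ 5.83

Pogson: ΔM = −2.5 log₁₀(ratio) = −2.5 log₁₀(214) = −2.5 × 2.3304 = -5.826
Star 2 is brighter so has the smaller magnitude: M_1 − M_2 is positive.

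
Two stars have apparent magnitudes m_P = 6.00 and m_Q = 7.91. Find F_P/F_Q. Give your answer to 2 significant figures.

F_P/F_Q ≈ 5.8

Magnitude difference = -1.91
Flux ratio = 10^(−0.4 Δm) = 10^(−0.4 × -1.91) = 10^0.764 = 5.808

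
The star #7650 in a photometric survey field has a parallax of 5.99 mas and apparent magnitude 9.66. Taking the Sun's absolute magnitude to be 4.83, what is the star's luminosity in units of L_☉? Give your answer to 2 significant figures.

d = 1/p = 1000/5.99 mas = 166.9 pc
M = m − 5 log₁₀ d + 5 = 9.66 − 5·2.2226 + 5 = 3.547
M − M_☉ = 3.547 − 4.83 = -1.283
L/L_☉ = 10^(−0.4 × -1.283) = 3.259

L/L_☉ ≈ 3.3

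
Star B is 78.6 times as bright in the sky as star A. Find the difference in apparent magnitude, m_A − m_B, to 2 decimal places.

Pogson: Δm = −2.5 log₁₀(ratio) = −2.5 log₁₀(78.6) = −2.5 × 1.8954 = -4.739
Star B is brighter so has the smaller magnitude: m_A − m_B is positive.

m_A − m_B ≈ 4.74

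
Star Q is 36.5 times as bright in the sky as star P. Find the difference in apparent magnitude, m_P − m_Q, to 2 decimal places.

m_P − m_Q ≈ 3.91

Pogson: Δm = −2.5 log₁₀(ratio) = −2.5 log₁₀(36.5) = −2.5 × 1.5623 = -3.906
Star Q is brighter so has the smaller magnitude: m_P − m_Q is positive.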